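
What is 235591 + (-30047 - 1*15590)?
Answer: 189954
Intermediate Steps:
235591 + (-30047 - 1*15590) = 235591 + (-30047 - 15590) = 235591 - 45637 = 189954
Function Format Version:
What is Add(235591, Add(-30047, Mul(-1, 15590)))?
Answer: 189954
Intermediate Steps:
Add(235591, Add(-30047, Mul(-1, 15590))) = Add(235591, Add(-30047, -15590)) = Add(235591, -45637) = 189954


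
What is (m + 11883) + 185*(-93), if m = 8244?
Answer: 2922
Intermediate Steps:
(m + 11883) + 185*(-93) = (8244 + 11883) + 185*(-93) = 20127 - 17205 = 2922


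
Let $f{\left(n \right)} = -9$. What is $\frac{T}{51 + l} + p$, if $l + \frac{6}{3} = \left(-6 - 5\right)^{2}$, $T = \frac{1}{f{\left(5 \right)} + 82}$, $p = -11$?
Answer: $- \frac{136509}{12410} \approx -11.0$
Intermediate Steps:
$T = \frac{1}{73}$ ($T = \frac{1}{-9 + 82} = \frac{1}{73} \approx 0.013699$)
$l = 119$ ($l = -2 + \left(-6 - 5\right)^{2} = -2 + \left(-11\right)^{2} = -2 + 121 = 119$)
$\frac{T}{51 + l} + p = \frac{1}{73 \left(51 + 119\right)} - 11 = \frac{1}{73 \cdot 170} - 11 = \frac{1}{73} \cdot \frac{1}{170} - 11 = \frac{1}{12410} - 11 = - \frac{136509}{12410}$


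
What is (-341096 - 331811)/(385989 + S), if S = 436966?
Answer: -672907/822955 ≈ -0.81767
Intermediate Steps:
(-341096 - 331811)/(385989 + S) = (-341096 - 331811)/(385989 + 436966) = -672907/822955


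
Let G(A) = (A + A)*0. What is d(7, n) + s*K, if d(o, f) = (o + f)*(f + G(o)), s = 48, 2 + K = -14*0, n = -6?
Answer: -102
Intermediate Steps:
K = -2 (K = -2 - 14*0 = -2 + 0 = -2)
G(A) = 0 (G(A) = (2*A)*0 = 0)
d(o, f) = f*(f + o) (d(o, f) = (o + f)*(f + 0) = (f + o)*f = f*(f + o))
d(7, n) + s*K = -6*(-6 + 7) + 48*(-2) = -6*1 - 96 = -6 - 96 = -102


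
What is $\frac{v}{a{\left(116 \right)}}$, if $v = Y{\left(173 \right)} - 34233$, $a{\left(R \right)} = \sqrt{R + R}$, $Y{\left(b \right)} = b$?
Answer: $- \frac{8515 \sqrt{58}}{29} \approx -2236.1$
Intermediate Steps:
$a{\left(R \right)} = \sqrt{2} \sqrt{R}$ ($a{\left(R \right)} = \sqrt{2 R} = \sqrt{2} \sqrt{R}$)
$v = -34060$ ($v = 173 - 34233 = -34060$)
$\frac{v}{a{\left(116 \right)}} = - \frac{34060}{\sqrt{2} \sqrt{116}} = - \frac{34060}{\sqrt{2} \cdot 2 \sqrt{29}} = - \frac{34060}{2 \sqrt{58}} = - 34060 \frac{\sqrt{58}}{116} = - \frac{8515 \sqrt{58}}{29}$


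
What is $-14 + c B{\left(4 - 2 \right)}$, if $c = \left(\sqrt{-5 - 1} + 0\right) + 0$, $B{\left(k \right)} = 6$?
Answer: $-14 + 6 i \sqrt{6} \approx -14.0 + 14.697 i$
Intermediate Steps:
$c = i \sqrt{6}$ ($c = \left(\sqrt{-6} + 0\right) + 0 = \left(i \sqrt{6} + 0\right) + 0 = i \sqrt{6} + 0 = i \sqrt{6} \approx 2.4495 i$)
$-14 + c B{\left(4 - 2 \right)} = -14 + i \sqrt{6} \cdot 6 = -14 + 6 i \sqrt{6}$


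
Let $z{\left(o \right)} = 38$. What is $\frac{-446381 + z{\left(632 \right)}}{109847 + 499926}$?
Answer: $- \frac{446343}{609773} \approx -0.73198$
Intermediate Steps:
$\frac{-446381 + z{\left(632 \right)}}{109847 + 499926} = \frac{-446381 + 38}{109847 + 499926} = - \frac{446343}{609773}$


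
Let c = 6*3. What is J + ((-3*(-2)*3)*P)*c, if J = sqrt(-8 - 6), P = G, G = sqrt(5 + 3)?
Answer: 648*sqrt(2) + I*sqrt(14) ≈ 916.41 + 3.7417*I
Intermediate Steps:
G = 2*sqrt(2) (G = sqrt(8) = 2*sqrt(2) ≈ 2.8284)
P = 2*sqrt(2) ≈ 2.8284
J = I*sqrt(14) (J = sqrt(-14) = I*sqrt(14) ≈ 3.7417*I)
c = 18
J + ((-3*(-2)*3)*P)*c = I*sqrt(14) + ((-3*(-2)*3)*(2*sqrt(2)))*18 = I*sqrt(14) + ((6*3)*(2*sqrt(2)))*18 = I*sqrt(14) + (18*(2*sqrt(2)))*18 = I*sqrt(14) + (36*sqrt(2))*18 = I*sqrt(14) + 648*sqrt(2) = 648*sqrt(2) + I*sqrt(14)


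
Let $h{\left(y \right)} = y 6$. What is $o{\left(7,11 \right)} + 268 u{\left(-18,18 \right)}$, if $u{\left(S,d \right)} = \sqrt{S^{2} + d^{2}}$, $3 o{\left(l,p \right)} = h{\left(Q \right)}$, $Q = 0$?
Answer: $4824 \sqrt{2} \approx 6822.2$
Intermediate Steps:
$h{\left(y \right)} = 6 y$
$o{\left(l,p \right)} = 0$ ($o{\left(l,p \right)} = \frac{6 \cdot 0}{3} = \frac{1}{3} \cdot 0 = 0$)
$o{\left(7,11 \right)} + 268 u{\left(-18,18 \right)} = 0 + 268 \sqrt{\left(-18\right)^{2} + 18^{2}} = 0 + 268 \sqrt{324 + 324} = 0 + 268 \sqrt{648} = 0 + 268 \cdot 18 \sqrt{2} = 0 + 4824 \sqrt{2} = 4824 \sqrt{2}$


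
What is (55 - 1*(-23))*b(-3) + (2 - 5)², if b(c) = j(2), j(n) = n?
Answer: 165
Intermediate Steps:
b(c) = 2
(55 - 1*(-23))*b(-3) + (2 - 5)² = (55 - 1*(-23))*2 + (2 - 5)² = (55 + 23)*2 + (-3)² = 78*2 + 9 = 156 + 9 = 165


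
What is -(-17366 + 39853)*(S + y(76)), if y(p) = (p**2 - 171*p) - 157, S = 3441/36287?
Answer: 6019449640146/36287 ≈ 1.6588e+8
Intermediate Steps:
S = 3441/36287 (S = 3441*(1/36287) = 3441/36287 ≈ 0.094827)
y(p) = -157 + p**2 - 171*p
-(-17366 + 39853)*(S + y(76)) = -(-17366 + 39853)*(3441/36287 + (-157 + 76**2 - 171*76)) = -22487*(3441/36287 + (-157 + 5776 - 12996)) = -22487*(3441/36287 - 7377) = -22487*(-267685758)/36287 = -1*(-6019449640146/36287) = 6019449640146/36287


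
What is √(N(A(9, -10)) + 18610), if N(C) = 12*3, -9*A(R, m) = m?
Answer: √18646 ≈ 136.55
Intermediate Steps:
A(R, m) = -m/9
N(C) = 36
√(N(A(9, -10)) + 18610) = √(36 + 18610) = √18646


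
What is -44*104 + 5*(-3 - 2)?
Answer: -4601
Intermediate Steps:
-44*104 + 5*(-3 - 2) = -4576 + 5*(-5) = -4576 - 25 = -4601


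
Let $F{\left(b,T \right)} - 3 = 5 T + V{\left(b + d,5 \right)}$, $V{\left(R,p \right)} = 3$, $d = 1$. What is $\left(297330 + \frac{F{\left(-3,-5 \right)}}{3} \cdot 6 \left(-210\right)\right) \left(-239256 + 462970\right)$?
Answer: $68302121340$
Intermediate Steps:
$F{\left(b,T \right)} = 6 + 5 T$ ($F{\left(b,T \right)} = 3 + \left(5 T + 3\right) = 3 + \left(3 + 5 T\right) = 6 + 5 T$)
$\left(297330 + \frac{F{\left(-3,-5 \right)}}{3} \cdot 6 \left(-210\right)\right) \left(-239256 + 462970\right) = \left(297330 + \frac{6 + 5 \left(-5\right)}{3} \cdot 6 \left(-210\right)\right) \left(-239256 + 462970\right) = \left(297330 + \frac{6 - 25}{3} \cdot 6 \left(-210\right)\right) 223714 = \left(297330 + \frac{1}{3} \left(-19\right) 6 \left(-210\right)\right) 223714 = \left(297330 + \left(- \frac{19}{3}\right) 6 \left(-210\right)\right) 223714 = \left(297330 - -7980\right) 223714 = \left(297330 + 7980\right) 223714 = 305310 \cdot 223714 = 68302121340$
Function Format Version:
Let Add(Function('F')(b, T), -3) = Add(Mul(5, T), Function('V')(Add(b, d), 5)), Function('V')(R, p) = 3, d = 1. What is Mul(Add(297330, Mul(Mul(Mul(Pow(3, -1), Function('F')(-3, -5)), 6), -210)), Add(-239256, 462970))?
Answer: 68302121340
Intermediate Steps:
Function('F')(b, T) = Add(6, Mul(5, T)) (Function('F')(b, T) = Add(3, Add(Mul(5, T), 3)) = Add(3, Add(3, Mul(5, T))) = Add(6, Mul(5, T)))
Mul(Add(297330, Mul(Mul(Mul(Pow(3, -1), Function('F')(-3, -5)), 6), -210)), Add(-239256, 462970)) = Mul(Add(297330, Mul(Mul(Mul(Pow(3, -1), Add(6, Mul(5, -5))), 6), -210)), Add(-239256, 462970)) = Mul(Add(297330, Mul(Mul(Mul(Rational(1, 3), Add(6, -25)), 6), -210)), 223714) = Mul(Add(297330, Mul(Mul(Mul(Rational(1, 3), -19), 6), -210)), 223714) = Mul(Add(297330, Mul(Mul(Rational(-19, 3), 6), -210)), 223714) = Mul(Add(297330, Mul(-38, -210)), 223714) = Mul(Add(297330, 7980), 223714) = Mul(305310, 223714) = 68302121340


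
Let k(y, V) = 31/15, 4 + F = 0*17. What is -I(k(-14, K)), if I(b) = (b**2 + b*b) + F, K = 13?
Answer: -1022/225 ≈ -4.5422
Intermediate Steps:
F = -4 (F = -4 + 0*17 = -4 + 0 = -4)
k(y, V) = 31/15 (k(y, V) = 31*(1/15) = 31/15)
I(b) = -4 + 2*b**2 (I(b) = (b**2 + b*b) - 4 = (b**2 + b**2) - 4 = 2*b**2 - 4 = -4 + 2*b**2)
-I(k(-14, K)) = -(-4 + 2*(31/15)**2) = -(-4 + 2*(961/225)) = -(-4 + 1922/225) = -1*1022/225 = -1022/225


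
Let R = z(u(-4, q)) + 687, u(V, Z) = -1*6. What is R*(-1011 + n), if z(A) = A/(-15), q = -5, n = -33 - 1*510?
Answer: -5341098/5 ≈ -1.0682e+6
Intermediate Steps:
n = -543 (n = -33 - 510 = -543)
u(V, Z) = -6
z(A) = -A/15 (z(A) = A*(-1/15) = -A/15)
R = 3437/5 (R = -1/15*(-6) + 687 = ⅖ + 687 = 3437/5 ≈ 687.40)
R*(-1011 + n) = 3437*(-1011 - 543)/5 = (3437/5)*(-1554) = -5341098/5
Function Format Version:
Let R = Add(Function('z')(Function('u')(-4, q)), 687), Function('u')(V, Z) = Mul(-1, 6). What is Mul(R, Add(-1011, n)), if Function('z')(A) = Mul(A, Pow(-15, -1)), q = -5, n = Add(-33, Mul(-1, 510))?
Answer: Rational(-5341098, 5) ≈ -1.0682e+6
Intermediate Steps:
n = -543 (n = Add(-33, -510) = -543)
Function('u')(V, Z) = -6
Function('z')(A) = Mul(Rational(-1, 15), A) (Function('z')(A) = Mul(A, Rational(-1, 15)) = Mul(Rational(-1, 15), A))
R = Rational(3437, 5) (R = Add(Mul(Rational(-1, 15), -6), 687) = Add(Rational(2, 5), 687) = Rational(3437, 5) ≈ 687.40)
Mul(R, Add(-1011, n)) = Mul(Rational(3437, 5), Add(-1011, -543)) = Mul(Rational(3437, 5), -1554) = Rational(-5341098, 5)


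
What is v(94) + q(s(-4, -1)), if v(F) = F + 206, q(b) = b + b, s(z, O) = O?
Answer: 298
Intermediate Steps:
q(b) = 2*b
v(F) = 206 + F
v(94) + q(s(-4, -1)) = (206 + 94) + 2*(-1) = 300 - 2 = 298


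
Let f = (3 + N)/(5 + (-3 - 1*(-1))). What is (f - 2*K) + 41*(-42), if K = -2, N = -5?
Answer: -5156/3 ≈ -1718.7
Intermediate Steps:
f = -⅔ (f = (3 - 5)/(5 + (-3 - 1*(-1))) = -2/(5 + (-3 + 1)) = -2/(5 - 2) = -2/3 = -2*⅓ = -⅔ ≈ -0.66667)
(f - 2*K) + 41*(-42) = (-⅔ - 2*(-2)) + 41*(-42) = (-⅔ + 4) - 1722 = 10/3 - 1722 = -5156/3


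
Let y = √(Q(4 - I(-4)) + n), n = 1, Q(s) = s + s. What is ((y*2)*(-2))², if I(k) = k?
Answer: 272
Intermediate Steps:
Q(s) = 2*s
y = √17 (y = √(2*(4 - 1*(-4)) + 1) = √(2*(4 + 4) + 1) = √(2*8 + 1) = √(16 + 1) = √17 ≈ 4.1231)
((y*2)*(-2))² = ((√17*2)*(-2))² = ((2*√17)*(-2))² = (-4*√17)² = 272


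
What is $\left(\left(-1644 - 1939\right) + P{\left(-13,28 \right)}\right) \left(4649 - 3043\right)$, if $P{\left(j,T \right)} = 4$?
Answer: $-5747874$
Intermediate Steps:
$\left(\left(-1644 - 1939\right) + P{\left(-13,28 \right)}\right) \left(4649 - 3043\right) = \left(\left(-1644 - 1939\right) + 4\right) \left(4649 - 3043\right) = \left(\left(-1644 - 1939\right) + 4\right) 1606 = \left(-3583 + 4\right) 1606 = \left(-3579\right) 1606 = -5747874$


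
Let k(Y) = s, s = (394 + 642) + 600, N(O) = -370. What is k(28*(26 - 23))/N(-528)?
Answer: -818/185 ≈ -4.4216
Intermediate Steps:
s = 1636 (s = 1036 + 600 = 1636)
k(Y) = 1636
k(28*(26 - 23))/N(-528) = 1636/(-370) = 1636*(-1/370) = -818/185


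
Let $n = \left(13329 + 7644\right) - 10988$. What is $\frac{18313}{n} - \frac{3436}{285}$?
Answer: $- \frac{5817851}{569145} \approx -10.222$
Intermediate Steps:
$n = 9985$ ($n = 20973 - 10988 = 9985$)
$\frac{18313}{n} - \frac{3436}{285} = \frac{18313}{9985} - \frac{3436}{285} = - \frac{5817851}{569145}$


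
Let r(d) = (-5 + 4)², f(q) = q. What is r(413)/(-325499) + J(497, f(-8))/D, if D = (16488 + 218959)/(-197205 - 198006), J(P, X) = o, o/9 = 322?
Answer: -372800996002969/76637763053 ≈ -4864.5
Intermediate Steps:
o = 2898 (o = 9*322 = 2898)
r(d) = 1 (r(d) = (-1)² = 1)
J(P, X) = 2898
D = -235447/395211 (D = 235447/(-395211) = 235447*(-1/395211) = -235447/395211 ≈ -0.59575)
r(413)/(-325499) + J(497, f(-8))/D = 1/(-325499) + 2898/(-235447/395211) = 1*(-1/325499) + 2898*(-395211/235447) = -1/325499 - 1145321478/235447 = -372800996002969/76637763053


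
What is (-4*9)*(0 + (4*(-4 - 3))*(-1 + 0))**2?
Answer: -28224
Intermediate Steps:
(-4*9)*(0 + (4*(-4 - 3))*(-1 + 0))**2 = -36*(0 + (4*(-7))*(-1))**2 = -36*(0 - 28*(-1))**2 = -36*(0 + 28)**2 = -36*28**2 = -36*784 = -28224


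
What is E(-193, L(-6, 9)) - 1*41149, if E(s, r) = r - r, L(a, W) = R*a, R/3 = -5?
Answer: -41149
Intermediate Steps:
R = -15 (R = 3*(-5) = -15)
L(a, W) = -15*a
E(s, r) = 0
E(-193, L(-6, 9)) - 1*41149 = 0 - 1*41149 = 0 - 41149 = -41149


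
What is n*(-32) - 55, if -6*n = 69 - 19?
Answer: 635/3 ≈ 211.67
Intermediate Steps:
n = -25/3 (n = -(69 - 19)/6 = -⅙*50 = -25/3 ≈ -8.3333)
n*(-32) - 55 = -25/3*(-32) - 55 = 800/3 - 55 = 635/3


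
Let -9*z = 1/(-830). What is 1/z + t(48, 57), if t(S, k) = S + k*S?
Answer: 10254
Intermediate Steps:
t(S, k) = S + S*k
z = 1/7470 (z = -1/9/(-830) = -1/9*(-1/830) = 1/7470 ≈ 0.00013387)
1/z + t(48, 57) = 1/(1/7470) + 48*(1 + 57) = 7470 + 48*58 = 7470 + 2784 = 10254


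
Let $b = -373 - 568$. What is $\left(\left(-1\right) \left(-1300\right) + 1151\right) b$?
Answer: $-2306391$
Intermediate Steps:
$b = -941$ ($b = -373 - 568 = -941$)
$\left(\left(-1\right) \left(-1300\right) + 1151\right) b = \left(\left(-1\right) \left(-1300\right) + 1151\right) \left(-941\right) = \left(1300 + 1151\right) \left(-941\right) = 2451 \left(-941\right) = -2306391$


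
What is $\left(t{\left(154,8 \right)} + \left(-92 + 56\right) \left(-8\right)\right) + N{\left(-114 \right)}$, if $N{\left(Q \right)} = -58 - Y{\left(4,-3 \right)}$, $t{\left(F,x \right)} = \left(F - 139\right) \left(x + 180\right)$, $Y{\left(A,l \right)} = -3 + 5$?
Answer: $3048$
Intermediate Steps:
$Y{\left(A,l \right)} = 2$
$t{\left(F,x \right)} = \left(-139 + F\right) \left(180 + x\right)$
$N{\left(Q \right)} = -60$ ($N{\left(Q \right)} = -58 - 2 = -60$)
$\left(t{\left(154,8 \right)} + \left(-92 + 56\right) \left(-8\right)\right) + N{\left(-114 \right)} = \left(\left(-25020 - 1112 + 180 \cdot 154 + 154 \cdot 8\right) + \left(-92 + 56\right) \left(-8\right)\right) - 60 = \left(\left(-25020 - 1112 + 27720 + 1232\right) - -288\right) - 60 = \left(2820 + 288\right) - 60 = 3108 - 60 = 3048$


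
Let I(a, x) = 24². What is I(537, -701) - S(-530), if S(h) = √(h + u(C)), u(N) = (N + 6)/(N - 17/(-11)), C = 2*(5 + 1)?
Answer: 576 - 2*I*√2934257/149 ≈ 576.0 - 22.993*I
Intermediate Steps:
I(a, x) = 576
C = 12 (C = 2*6 = 12)
u(N) = (6 + N)/(17/11 + N) (u(N) = (6 + N)/(N - 17*(-1/11)) = (6 + N)/(N + 17/11) = (6 + N)/(17/11 + N))
S(h) = √(198/149 + h) (S(h) = √(h + 11*(6 + 12)/(17 + 11*12)) = √(h + 11*18/(17 + 132)) = √(h + 11*18/149) = √(h + 11*(1/149)*18) = √(h + 198/149) = √(198/149 + h))
I(537, -701) - S(-530) = 576 - √(29502 + 22201*(-530))/149 = 576 - √(29502 - 11766530)/149 = 576 - √(-11737028)/149 = 576 - 2*I*√2934257/149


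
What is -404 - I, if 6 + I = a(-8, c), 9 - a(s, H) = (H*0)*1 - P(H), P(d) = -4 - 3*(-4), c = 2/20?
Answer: -415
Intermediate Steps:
c = ⅒ (c = 2*(1/20) = ⅒ ≈ 0.10000)
P(d) = 8 (P(d) = -4 + 12 = 8)
a(s, H) = 17 (a(s, H) = 9 - ((H*0)*1 - 1*8) = 9 - (0*1 - 8) = 9 - (0 - 8) = 9 - 1*(-8) = 9 + 8 = 17)
I = 11 (I = -6 + 17 = 11)
-404 - I = -404 - 1*11 = -404 - 11 = -415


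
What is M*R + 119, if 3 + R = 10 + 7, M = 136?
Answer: 2023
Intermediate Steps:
R = 14 (R = -3 + (10 + 7) = -3 + 17 = 14)
M*R + 119 = 136*14 + 119 = 1904 + 119 = 2023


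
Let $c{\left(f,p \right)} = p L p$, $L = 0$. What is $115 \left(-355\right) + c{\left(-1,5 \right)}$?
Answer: $-40825$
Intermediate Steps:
$c{\left(f,p \right)} = 0$ ($c{\left(f,p \right)} = p 0 p = 0 p = 0$)
$115 \left(-355\right) + c{\left(-1,5 \right)} = 115 \left(-355\right) + 0 = -40825 + 0 = -40825$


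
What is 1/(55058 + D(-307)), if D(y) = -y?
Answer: 1/55365 ≈ 1.8062e-5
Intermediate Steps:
1/(55058 + D(-307)) = 1/(55058 - 1*(-307)) = 1/(55058 + 307) = 1/55365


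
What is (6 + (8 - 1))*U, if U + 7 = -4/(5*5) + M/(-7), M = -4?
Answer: -14989/175 ≈ -85.651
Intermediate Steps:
U = -1153/175 (U = -7 + (-4/(5*5) - 4/(-7)) = -7 + (-4/25 - 4*(-⅐)) = -7 + (-4*1/25 + 4/7) = -7 + (-4/25 + 4/7) = -7 + 72/175 = -1153/175 ≈ -6.5886)
(6 + (8 - 1))*U = (6 + (8 - 1))*(-1153/175) = (6 + 7)*(-1153/175) = 13*(-1153/175) = -14989/175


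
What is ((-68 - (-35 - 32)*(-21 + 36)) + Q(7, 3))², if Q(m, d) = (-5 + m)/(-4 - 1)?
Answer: 21930489/25 ≈ 8.7722e+5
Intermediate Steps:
Q(m, d) = 1 - m/5 (Q(m, d) = (-5 + m)/(-5) = (-5 + m)*(-⅕) = 1 - m/5)
((-68 - (-35 - 32)*(-21 + 36)) + Q(7, 3))² = ((-68 - (-35 - 32)*(-21 + 36)) + (1 - ⅕*7))² = ((-68 - (-67)*15) + (1 - 7/5))² = ((-68 - 1*(-1005)) - ⅖)² = ((-68 + 1005) - ⅖)² = (937 - ⅖)² = (4683/5)² = 21930489/25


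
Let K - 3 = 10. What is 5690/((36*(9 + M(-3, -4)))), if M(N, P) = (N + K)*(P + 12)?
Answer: 2845/1602 ≈ 1.7759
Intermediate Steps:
K = 13 (K = 3 + 10 = 13)
M(N, P) = (12 + P)*(13 + N) (M(N, P) = (N + 13)*(P + 12) = (13 + N)*(12 + P) = (12 + P)*(13 + N))
5690/((36*(9 + M(-3, -4)))) = 5690/((36*(9 + (156 + 12*(-3) + 13*(-4) - 3*(-4))))) = 5690/((36*(9 + (156 - 36 - 52 + 12)))) = 5690/((36*(9 + 80))) = 5690/((36*89)) = 5690/3204 = 5690*(1/3204) = 2845/1602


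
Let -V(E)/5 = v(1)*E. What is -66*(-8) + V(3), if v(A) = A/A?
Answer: 513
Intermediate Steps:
v(A) = 1
V(E) = -5*E
-66*(-8) + V(3) = -66*(-8) - 5*3 = -22*(-24) - 15 = 528 - 15 = 513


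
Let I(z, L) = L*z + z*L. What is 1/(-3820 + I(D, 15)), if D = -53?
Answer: -1/5410 ≈ -0.00018484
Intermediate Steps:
I(z, L) = 2*L*z (I(z, L) = L*z + L*z = 2*L*z)
1/(-3820 + I(D, 15)) = 1/(-3820 + 2*15*(-53)) = 1/(-3820 - 1590) = 1/(-5410) = -1/5410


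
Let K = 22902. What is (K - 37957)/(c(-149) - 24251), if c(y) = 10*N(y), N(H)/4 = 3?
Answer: 15055/24131 ≈ 0.62389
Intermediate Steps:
N(H) = 12 (N(H) = 4*3 = 12)
c(y) = 120 (c(y) = 10*12 = 120)
(K - 37957)/(c(-149) - 24251) = (22902 - 37957)/(120 - 24251) = -15055/(-24131) = -15055*(-1/24131) = 15055/24131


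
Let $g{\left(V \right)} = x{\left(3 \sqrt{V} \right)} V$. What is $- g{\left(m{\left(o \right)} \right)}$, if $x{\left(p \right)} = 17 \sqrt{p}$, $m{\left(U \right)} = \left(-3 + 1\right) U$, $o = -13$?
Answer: $- 442 \sqrt{3} \sqrt[4]{26} \approx -1728.7$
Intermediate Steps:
$m{\left(U \right)} = - 2 U$
$g{\left(V \right)} = 17 \sqrt{3} V^{\frac{5}{4}}$ ($g{\left(V \right)} = 17 \sqrt{3 \sqrt{V}} V = 17 \sqrt{3} \sqrt[4]{V} V = 17 \sqrt{3} V^{\frac{5}{4}}$)
$- g{\left(m{\left(o \right)} \right)} = - 17 \sqrt{3} \left(\left(-2\right) \left(-13\right)\right)^{\frac{5}{4}} = - 17 \sqrt{3} \cdot 26^{\frac{5}{4}} = - 17 \sqrt{3} \cdot 26 \sqrt[4]{26} = - 442 \sqrt{3} \sqrt[4]{26}$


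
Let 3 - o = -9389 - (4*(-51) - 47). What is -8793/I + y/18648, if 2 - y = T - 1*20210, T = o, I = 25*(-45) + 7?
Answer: 88174621/10424232 ≈ 8.4586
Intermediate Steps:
I = -1118 (I = -1125 + 7 = -1118)
o = 9141 (o = 3 - (-9389 - (4*(-51) - 47)) = 3 - (-9389 - (-204 - 47)) = 3 - (-9389 - 1*(-251)) = 3 - (-9389 + 251) = 3 - 1*(-9138) = 3 + 9138 = 9141)
T = 9141
y = 11071 (y = 2 - (9141 - 1*20210) = 2 - (9141 - 20210) = 2 - 1*(-11069) = 2 + 11069 = 11071)
-8793/I + y/18648 = -8793/(-1118) + 11071/18648 = -8793*(-1/1118) + 11071*(1/18648) = 8793/1118 + 11071/18648 = 88174621/10424232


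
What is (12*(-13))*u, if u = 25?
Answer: -3900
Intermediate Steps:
(12*(-13))*u = (12*(-13))*25 = -156*25 = -3900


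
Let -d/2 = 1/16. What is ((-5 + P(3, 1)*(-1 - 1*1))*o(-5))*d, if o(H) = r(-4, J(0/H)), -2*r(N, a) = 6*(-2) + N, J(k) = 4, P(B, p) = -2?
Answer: 1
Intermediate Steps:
r(N, a) = 6 - N/2 (r(N, a) = -(6*(-2) + N)/2 = -(-12 + N)/2 = 6 - N/2)
o(H) = 8 (o(H) = 6 - ½*(-4) = 6 + 2 = 8)
d = -⅛ (d = -2/16 = -2*1/16 = -⅛ ≈ -0.12500)
((-5 + P(3, 1)*(-1 - 1*1))*o(-5))*d = ((-5 - 2*(-1 - 1*1))*8)*(-⅛) = ((-5 - 2*(-1 - 1))*8)*(-⅛) = ((-5 - 2*(-2))*8)*(-⅛) = ((-5 + 4)*8)*(-⅛) = -1*8*(-⅛) = -8*(-⅛) = 1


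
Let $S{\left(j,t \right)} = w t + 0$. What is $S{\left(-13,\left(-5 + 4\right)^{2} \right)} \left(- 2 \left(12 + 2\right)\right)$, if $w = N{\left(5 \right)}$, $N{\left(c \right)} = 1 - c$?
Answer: $112$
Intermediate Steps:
$w = -4$ ($w = 1 - 5 = -4$)
$S{\left(j,t \right)} = - 4 t$ ($S{\left(j,t \right)} = - 4 t + 0 = - 4 t$)
$S{\left(-13,\left(-5 + 4\right)^{2} \right)} \left(- 2 \left(12 + 2\right)\right) = - 4 \left(-5 + 4\right)^{2} \left(- 2 \left(12 + 2\right)\right) = - 4 \left(-1\right)^{2} \left(\left(-2\right) 14\right) = \left(-4\right) 1 \left(-28\right) = \left(-4\right) \left(-28\right) = 112$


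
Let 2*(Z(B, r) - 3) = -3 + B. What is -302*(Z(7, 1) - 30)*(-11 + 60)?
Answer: 369950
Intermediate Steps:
Z(B, r) = 3/2 + B/2 (Z(B, r) = 3 + (-3 + B)/2 = 3 + (-3/2 + B/2) = 3/2 + B/2)
-302*(Z(7, 1) - 30)*(-11 + 60) = -302*((3/2 + (1/2)*7) - 30)*(-11 + 60) = -302*((3/2 + 7/2) - 30)*49 = -302*(5 - 30)*49 = -(-7550)*49 = -302*(-1225) = 369950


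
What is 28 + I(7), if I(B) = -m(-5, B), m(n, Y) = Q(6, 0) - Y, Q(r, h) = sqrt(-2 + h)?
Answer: 35 - I*sqrt(2) ≈ 35.0 - 1.4142*I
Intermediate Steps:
m(n, Y) = -Y + I*sqrt(2) (m(n, Y) = sqrt(-2 + 0) - Y = sqrt(-2) - Y = I*sqrt(2) - Y = -Y + I*sqrt(2))
I(B) = B - I*sqrt(2) (I(B) = -(-B + I*sqrt(2)) = B - I*sqrt(2))
28 + I(7) = 28 + (7 - I*sqrt(2)) = 35 - I*sqrt(2)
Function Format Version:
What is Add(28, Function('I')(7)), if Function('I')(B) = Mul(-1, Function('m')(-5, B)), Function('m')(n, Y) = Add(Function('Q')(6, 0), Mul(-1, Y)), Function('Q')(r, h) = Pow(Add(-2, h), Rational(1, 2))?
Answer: Add(35, Mul(-1, I, Pow(2, Rational(1, 2)))) ≈ Add(35.000, Mul(-1.4142, I))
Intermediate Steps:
Function('m')(n, Y) = Add(Mul(-1, Y), Mul(I, Pow(2, Rational(1, 2)))) (Function('m')(n, Y) = Add(Pow(Add(-2, 0), Rational(1, 2)), Mul(-1, Y)) = Add(Pow(-2, Rational(1, 2)), Mul(-1, Y)) = Add(Mul(I, Pow(2, Rational(1, 2))), Mul(-1, Y)) = Add(Mul(-1, Y), Mul(I, Pow(2, Rational(1, 2)))))
Function('I')(B) = Add(B, Mul(-1, I, Pow(2, Rational(1, 2)))) (Function('I')(B) = Mul(-1, Add(Mul(-1, B), Mul(I, Pow(2, Rational(1, 2))))) = Add(B, Mul(-1, I, Pow(2, Rational(1, 2)))))
Add(28, Function('I')(7)) = Add(28, Add(7, Mul(-1, I, Pow(2, Rational(1, 2))))) = Add(35, Mul(-1, I, Pow(2, Rational(1, 2))))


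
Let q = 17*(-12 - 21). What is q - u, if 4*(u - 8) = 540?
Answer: -704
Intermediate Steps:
q = -561 (q = 17*(-33) = -561)
u = 143 (u = 8 + (¼)*540 = 8 + 135 = 143)
q - u = -561 - 1*143 = -561 - 143 = -704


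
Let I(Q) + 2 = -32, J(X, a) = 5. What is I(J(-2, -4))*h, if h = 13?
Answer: -442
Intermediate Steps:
I(Q) = -34 (I(Q) = -2 - 32 = -34)
I(J(-2, -4))*h = -34*13 = -442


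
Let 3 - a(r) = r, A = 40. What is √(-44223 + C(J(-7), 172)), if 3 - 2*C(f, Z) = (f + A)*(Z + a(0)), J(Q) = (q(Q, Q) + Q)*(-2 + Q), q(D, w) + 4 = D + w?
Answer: I*√67409 ≈ 259.63*I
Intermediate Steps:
q(D, w) = -4 + D + w (q(D, w) = -4 + (D + w) = -4 + D + w)
a(r) = 3 - r
J(Q) = (-4 + 3*Q)*(-2 + Q) (J(Q) = ((-4 + Q + Q) + Q)*(-2 + Q) = ((-4 + 2*Q) + Q)*(-2 + Q) = (-4 + 3*Q)*(-2 + Q))
C(f, Z) = 3/2 - (3 + Z)*(40 + f)/2 (C(f, Z) = 3/2 - (f + 40)*(Z + (3 - 1*0))/2 = 3/2 - (40 + f)*(Z + (3 + 0))/2 = 3/2 - (40 + f)*(Z + 3)/2 = 3/2 - (40 + f)*(3 + Z)/2 = 3/2 - (3 + Z)*(40 + f)/2)
√(-44223 + C(J(-7), 172)) = √(-44223 + (-117/2 - 20*172 - 3*(8 - 10*(-7) + 3*(-7)²)/2 - ½*172*(8 - 10*(-7) + 3*(-7)²))) = √(-44223 + (-117/2 - 3440 - 3*(8 + 70 + 3*49)/2 - ½*172*(8 + 70 + 3*49))) = √(-44223 + (-117/2 - 3440 - 3*(8 + 70 + 147)/2 - ½*172*(8 + 70 + 147))) = √(-44223 + (-117/2 - 3440 - 3/2*225 - ½*172*225)) = √(-44223 + (-117/2 - 3440 - 675/2 - 19350)) = √(-44223 - 23186) = √(-67409) = I*√67409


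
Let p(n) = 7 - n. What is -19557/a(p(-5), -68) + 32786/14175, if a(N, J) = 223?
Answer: -269909197/3161025 ≈ -85.387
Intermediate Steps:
-19557/a(p(-5), -68) + 32786/14175 = -19557/223 + 32786/14175 = -269909197/3161025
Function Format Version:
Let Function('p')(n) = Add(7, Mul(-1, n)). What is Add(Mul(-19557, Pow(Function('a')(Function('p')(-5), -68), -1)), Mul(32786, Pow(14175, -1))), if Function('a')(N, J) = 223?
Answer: Rational(-269909197, 3161025) ≈ -85.387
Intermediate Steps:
Add(Mul(-19557, Pow(Function('a')(Function('p')(-5), -68), -1)), Mul(32786, Pow(14175, -1))) = Add(Mul(-19557, Pow(223, -1)), Mul(32786, Pow(14175, -1))) = Add(Mul(-19557, Rational(1, 223)), Mul(32786, Rational(1, 14175))) = Add(Rational(-19557, 223), Rational(32786, 14175)) = Rational(-269909197, 3161025)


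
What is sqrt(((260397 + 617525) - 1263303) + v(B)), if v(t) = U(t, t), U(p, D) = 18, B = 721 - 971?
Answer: I*sqrt(385363) ≈ 620.78*I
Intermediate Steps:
B = -250
v(t) = 18
sqrt(((260397 + 617525) - 1263303) + v(B)) = sqrt(((260397 + 617525) - 1263303) + 18) = sqrt((877922 - 1263303) + 18) = sqrt(-385381 + 18) = sqrt(-385363) = I*sqrt(385363)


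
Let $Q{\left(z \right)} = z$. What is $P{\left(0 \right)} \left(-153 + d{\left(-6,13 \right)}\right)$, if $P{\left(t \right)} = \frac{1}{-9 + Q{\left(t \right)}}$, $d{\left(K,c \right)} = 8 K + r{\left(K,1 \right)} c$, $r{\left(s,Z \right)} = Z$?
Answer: $\frac{188}{9} \approx 20.889$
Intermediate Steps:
$d{\left(K,c \right)} = c + 8 K$ ($d{\left(K,c \right)} = 8 K + 1 c = 8 K + c = c + 8 K$)
$P{\left(t \right)} = \frac{1}{-9 + t}$
$P{\left(0 \right)} \left(-153 + d{\left(-6,13 \right)}\right) = \frac{-153 + \left(13 + 8 \left(-6\right)\right)}{-9 + 0} = \frac{-153 + \left(13 - 48\right)}{-9} = - \frac{-153 - 35}{9} = \left(- \frac{1}{9}\right) \left(-188\right) = \frac{188}{9}$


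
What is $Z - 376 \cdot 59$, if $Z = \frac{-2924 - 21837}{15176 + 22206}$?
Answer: $- \frac{829307049}{37382} \approx -22185.0$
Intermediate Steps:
$Z = - \frac{24761}{37382} \approx -0.66238$
$Z - 376 \cdot 59 = - \frac{24761}{37382} - 376 \cdot 59 = - \frac{24761}{37382} - 22184 = - \frac{829307049}{37382}$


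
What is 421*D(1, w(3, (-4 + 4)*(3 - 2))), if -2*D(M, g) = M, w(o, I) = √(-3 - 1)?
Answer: -421/2 ≈ -210.50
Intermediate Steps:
w(o, I) = 2*I (w(o, I) = √(-4) = 2*I)
D(M, g) = -M/2
421*D(1, w(3, (-4 + 4)*(3 - 2))) = 421*(-½*1) = 421*(-½) = -421/2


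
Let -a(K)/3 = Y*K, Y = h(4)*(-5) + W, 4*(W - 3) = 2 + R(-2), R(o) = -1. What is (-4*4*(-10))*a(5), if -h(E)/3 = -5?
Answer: 172200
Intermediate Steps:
h(E) = 15 (h(E) = -3*(-5) = 15)
W = 13/4 (W = 3 + (2 - 1)/4 = 3 + (¼)*1 = 3 + ¼ = 13/4 ≈ 3.2500)
Y = -287/4 (Y = 15*(-5) + 13/4 = -75 + 13/4 = -287/4 ≈ -71.750)
a(K) = 861*K/4 (a(K) = -(-861)*K/4 = 861*K/4)
(-4*4*(-10))*a(5) = (-4*4*(-10))*((861/4)*5) = -16*(-10)*(4305/4) = 160*(4305/4) = 172200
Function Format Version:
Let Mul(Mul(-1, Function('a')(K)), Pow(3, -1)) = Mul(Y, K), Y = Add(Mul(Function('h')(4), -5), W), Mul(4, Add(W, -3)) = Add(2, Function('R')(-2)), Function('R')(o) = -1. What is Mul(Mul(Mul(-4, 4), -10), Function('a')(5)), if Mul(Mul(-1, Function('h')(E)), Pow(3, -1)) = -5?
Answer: 172200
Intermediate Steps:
Function('h')(E) = 15 (Function('h')(E) = Mul(-3, -5) = 15)
W = Rational(13, 4) (W = Add(3, Mul(Rational(1, 4), Add(2, -1))) = Add(3, Mul(Rational(1, 4), 1)) = Add(3, Rational(1, 4)) = Rational(13, 4) ≈ 3.2500)
Y = Rational(-287, 4) (Y = Add(Mul(15, -5), Rational(13, 4)) = Add(-75, Rational(13, 4)) = Rational(-287, 4) ≈ -71.750)
Function('a')(K) = Mul(Rational(861, 4), K) (Function('a')(K) = Mul(-3, Mul(Rational(-287, 4), K)) = Mul(Rational(861, 4), K))
Mul(Mul(Mul(-4, 4), -10), Function('a')(5)) = Mul(Mul(Mul(-4, 4), -10), Mul(Rational(861, 4), 5)) = Mul(Mul(-16, -10), Rational(4305, 4)) = Mul(160, Rational(4305, 4)) = 172200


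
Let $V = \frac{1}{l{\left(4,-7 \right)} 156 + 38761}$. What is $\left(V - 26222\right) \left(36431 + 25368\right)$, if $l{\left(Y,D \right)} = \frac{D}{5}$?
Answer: $- \frac{312290140045519}{192713} \approx -1.6205 \cdot 10^{9}$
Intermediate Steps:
$l{\left(Y,D \right)} = \frac{D}{5}$ ($l{\left(Y,D \right)} = D \frac{1}{5} = \frac{D}{5}$)
$V = \frac{5}{192713}$ ($V = \frac{1}{\frac{1}{5} \left(-7\right) 156 + 38761} = \frac{1}{\left(- \frac{7}{5}\right) 156 + 38761} = \frac{1}{- \frac{1092}{5} + 38761} = \frac{1}{\frac{192713}{5}} = \frac{5}{192713} \approx 2.5945 \cdot 10^{-5}$)
$\left(V - 26222\right) \left(36431 + 25368\right) = \left(\frac{5}{192713} - 26222\right) \left(36431 + 25368\right) = \left(- \frac{5053320281}{192713}\right) 61799 = - \frac{312290140045519}{192713}$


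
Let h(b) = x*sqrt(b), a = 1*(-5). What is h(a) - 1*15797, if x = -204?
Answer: -15797 - 204*I*sqrt(5) ≈ -15797.0 - 456.16*I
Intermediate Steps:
a = -5
h(b) = -204*sqrt(b)
h(a) - 1*15797 = -204*I*sqrt(5) - 1*15797 = -204*I*sqrt(5) - 15797 = -15797 - 204*I*sqrt(5)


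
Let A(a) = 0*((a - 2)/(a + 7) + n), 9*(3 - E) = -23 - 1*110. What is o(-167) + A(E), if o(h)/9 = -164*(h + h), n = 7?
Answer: 492984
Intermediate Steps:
o(h) = -2952*h (o(h) = 9*(-164*(h + h)) = 9*(-328*h) = -2952*h)
E = 160/9 (E = 3 - (-23 - 1*110)/9 = 3 - (-23 - 110)/9 = 3 - ⅑*(-133) = 3 + 133/9 = 160/9 ≈ 17.778)
A(a) = 0 (A(a) = 0*((a - 2)/(a + 7) + 7) = 0*((-2 + a)/(7 + a) + 7) = 0*(7 + (-2 + a)/(7 + a)) = 0)
o(-167) + A(E) = -2952*(-167) + 0 = 492984 + 0 = 492984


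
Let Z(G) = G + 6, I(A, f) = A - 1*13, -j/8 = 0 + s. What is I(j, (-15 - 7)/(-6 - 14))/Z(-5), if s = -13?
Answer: 91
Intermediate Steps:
j = 104 (j = -8*(0 - 13) = -8*(-13) = 104)
I(A, f) = -13 + A (I(A, f) = A - 13 = -13 + A)
Z(G) = 6 + G
I(j, (-15 - 7)/(-6 - 14))/Z(-5) = (-13 + 104)/(6 - 5) = 91/1 = 91*1 = 91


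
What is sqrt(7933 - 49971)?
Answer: I*sqrt(42038) ≈ 205.03*I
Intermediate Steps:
sqrt(7933 - 49971) = sqrt(-42038) = I*sqrt(42038)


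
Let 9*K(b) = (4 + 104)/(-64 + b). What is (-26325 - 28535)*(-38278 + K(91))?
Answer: 18899160280/9 ≈ 2.0999e+9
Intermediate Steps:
K(b) = 12/(-64 + b) (K(b) = ((4 + 104)/(-64 + b))/9 = (108/(-64 + b))/9 = 12/(-64 + b))
(-26325 - 28535)*(-38278 + K(91)) = (-26325 - 28535)*(-38278 + 12/(-64 + 91)) = -54860*(-38278 + 12/27) = -54860*(-38278 + 12*(1/27)) = -54860*(-38278 + 4/9) = -54860*(-344498/9) = 18899160280/9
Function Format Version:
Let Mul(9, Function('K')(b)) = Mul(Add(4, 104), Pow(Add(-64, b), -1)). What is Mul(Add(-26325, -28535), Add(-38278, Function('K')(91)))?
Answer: Rational(18899160280, 9) ≈ 2.0999e+9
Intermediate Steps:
Function('K')(b) = Mul(12, Pow(Add(-64, b), -1)) (Function('K')(b) = Mul(Rational(1, 9), Mul(Add(4, 104), Pow(Add(-64, b), -1))) = Mul(Rational(1, 9), Mul(108, Pow(Add(-64, b), -1))) = Mul(12, Pow(Add(-64, b), -1)))
Mul(Add(-26325, -28535), Add(-38278, Function('K')(91))) = Mul(Add(-26325, -28535), Add(-38278, Mul(12, Pow(Add(-64, 91), -1)))) = Mul(-54860, Add(-38278, Mul(12, Pow(27, -1)))) = Mul(-54860, Add(-38278, Mul(12, Rational(1, 27)))) = Mul(-54860, Add(-38278, Rational(4, 9))) = Mul(-54860, Rational(-344498, 9)) = Rational(18899160280, 9)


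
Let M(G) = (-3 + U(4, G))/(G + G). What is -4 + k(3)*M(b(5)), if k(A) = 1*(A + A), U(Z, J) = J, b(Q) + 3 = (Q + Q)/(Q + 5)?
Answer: 7/2 ≈ 3.5000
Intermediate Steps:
b(Q) = -3 + 2*Q/(5 + Q) (b(Q) = -3 + (Q + Q)/(Q + 5) = -3 + (2*Q)/(5 + Q) = -3 + 2*Q/(5 + Q))
k(A) = 2*A (k(A) = 1*(2*A) = 2*A)
M(G) = (-3 + G)/(2*G) (M(G) = (-3 + G)/(G + G) = (-3 + G)/((2*G)) = (-3 + G)*(1/(2*G)) = (-3 + G)/(2*G))
-4 + k(3)*M(b(5)) = -4 + (2*3)*((-3 + (-15 - 1*5)/(5 + 5))/(2*(((-15 - 1*5)/(5 + 5))))) = -4 + 6*((-3 + (-15 - 5)/10)/(2*(((-15 - 5)/10)))) = -4 + 6*((-3 + (1/10)*(-20))/(2*(((1/10)*(-20))))) = -4 + 6*((1/2)*(-3 - 2)/(-2)) = -4 + 6*((1/2)*(-1/2)*(-5)) = -4 + 6*(5/4) = -4 + 15/2 = 7/2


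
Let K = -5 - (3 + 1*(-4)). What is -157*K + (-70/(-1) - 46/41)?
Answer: 28572/41 ≈ 696.88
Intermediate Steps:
K = -4 (K = -5 - (3 - 4) = -5 - 1*(-1) = -5 + 1 = -4)
-157*K + (-70/(-1) - 46/41) = -157*(-4) + (-70/(-1) - 46/41) = 628 + (-70*(-1) - 46*1/41) = 628 + (70 - 46/41) = 628 + 2824/41 = 28572/41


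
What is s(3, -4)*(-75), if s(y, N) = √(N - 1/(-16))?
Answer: -225*I*√7/4 ≈ -148.82*I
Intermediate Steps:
s(y, N) = √(1/16 + N) (s(y, N) = √(N - 1*(-1/16)) = √(N + 1/16) = √(1/16 + N))
s(3, -4)*(-75) = (√(1 + 16*(-4))/4)*(-75) = (√(1 - 64)/4)*(-75) = (√(-63)/4)*(-75) = ((3*I*√7)/4)*(-75) = (3*I*√7/4)*(-75) = -225*I*√7/4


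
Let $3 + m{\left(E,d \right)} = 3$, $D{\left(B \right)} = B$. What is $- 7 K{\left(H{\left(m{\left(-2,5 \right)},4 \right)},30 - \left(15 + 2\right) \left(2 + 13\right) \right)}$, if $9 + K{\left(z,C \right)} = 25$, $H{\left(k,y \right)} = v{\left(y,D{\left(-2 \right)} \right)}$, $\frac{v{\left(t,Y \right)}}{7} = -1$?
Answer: $-112$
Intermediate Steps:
$m{\left(E,d \right)} = 0$ ($m{\left(E,d \right)} = -3 + 3 = 0$)
$v{\left(t,Y \right)} = -7$ ($v{\left(t,Y \right)} = 7 \left(-1\right) = -7$)
$H{\left(k,y \right)} = -7$
$K{\left(z,C \right)} = 16$ ($K{\left(z,C \right)} = -9 + 25 = 16$)
$- 7 K{\left(H{\left(m{\left(-2,5 \right)},4 \right)},30 - \left(15 + 2\right) \left(2 + 13\right) \right)} = \left(-7\right) 16 = -112$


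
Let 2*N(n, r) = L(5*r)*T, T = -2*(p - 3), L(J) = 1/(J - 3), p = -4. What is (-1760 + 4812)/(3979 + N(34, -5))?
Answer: 12208/15915 ≈ 0.76707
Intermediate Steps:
L(J) = 1/(-3 + J)
T = 14 (T = -2*(-4 - 3) = -2*(-7) = 14)
N(n, r) = 7/(-3 + 5*r) (N(n, r) = (14/(-3 + 5*r))/2 = 7/(-3 + 5*r))
(-1760 + 4812)/(3979 + N(34, -5)) = (-1760 + 4812)/(3979 + 7/(-3 + 5*(-5))) = 3052/(3979 + 7/(-3 - 25)) = 3052/(3979 + 7/(-28)) = 3052/(3979 + 7*(-1/28)) = 3052/(3979 - 1/4) = 3052/(15915/4) = 3052*(4/15915) = 12208/15915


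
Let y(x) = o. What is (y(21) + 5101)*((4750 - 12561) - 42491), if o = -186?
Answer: -247234330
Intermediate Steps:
y(x) = -186
(y(21) + 5101)*((4750 - 12561) - 42491) = (-186 + 5101)*((4750 - 12561) - 42491) = 4915*(-7811 - 42491) = 4915*(-50302) = -247234330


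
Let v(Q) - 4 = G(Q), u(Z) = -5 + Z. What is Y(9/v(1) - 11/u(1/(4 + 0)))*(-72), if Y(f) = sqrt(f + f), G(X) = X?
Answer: -72*sqrt(74290)/95 ≈ -206.57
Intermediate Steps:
v(Q) = 4 + Q
Y(f) = sqrt(2)*sqrt(f) (Y(f) = sqrt(2*f) = sqrt(2)*sqrt(f))
Y(9/v(1) - 11/u(1/(4 + 0)))*(-72) = (sqrt(2)*sqrt(9/(4 + 1) - 11/(-5 + 1/(4 + 0))))*(-72) = (sqrt(2)*sqrt(9/5 - 11/(-5 + 1/4)))*(-72) = (sqrt(2)*sqrt(9*(1/5) - 11/(-5 + 1/4)))*(-72) = (sqrt(2)*sqrt(9/5 - 11/(-19/4)))*(-72) = (sqrt(2)*sqrt(9/5 - 11*(-4/19)))*(-72) = (sqrt(2)*sqrt(9/5 + 44/19))*(-72) = (sqrt(2)*sqrt(391/95))*(-72) = (sqrt(2)*(sqrt(37145)/95))*(-72) = (sqrt(74290)/95)*(-72) = -72*sqrt(74290)/95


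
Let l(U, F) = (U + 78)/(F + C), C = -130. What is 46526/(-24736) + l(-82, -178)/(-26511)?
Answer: -47487867629/25247379696 ≈ -1.8809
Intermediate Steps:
l(U, F) = (78 + U)/(-130 + F) (l(U, F) = (U + 78)/(F - 130) = (78 + U)/(-130 + F))
46526/(-24736) + l(-82, -178)/(-26511) = 46526/(-24736) + ((78 - 82)/(-130 - 178))/(-26511) = 46526*(-1/24736) + (-4/(-308))*(-1/26511) = -23263/12368 - 1/308*(-4)*(-1/26511) = -23263/12368 + (1/77)*(-1/26511) = -23263/12368 - 1/2041347 = -47487867629/25247379696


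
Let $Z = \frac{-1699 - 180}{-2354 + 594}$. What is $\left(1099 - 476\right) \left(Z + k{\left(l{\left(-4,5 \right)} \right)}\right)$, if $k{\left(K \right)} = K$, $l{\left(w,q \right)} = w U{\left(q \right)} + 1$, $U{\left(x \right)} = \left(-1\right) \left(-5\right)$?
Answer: $- \frac{19662503}{1760} \approx -11172.0$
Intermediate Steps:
$U{\left(x \right)} = 5$
$l{\left(w,q \right)} = 1 + 5 w$ ($l{\left(w,q \right)} = w 5 + 1 = 5 w + 1 = 1 + 5 w$)
$Z = \frac{1879}{1760}$ ($Z = - \frac{1879}{-1760} = \left(-1879\right) \left(- \frac{1}{1760}\right) = \frac{1879}{1760} \approx 1.0676$)
$\left(1099 - 476\right) \left(Z + k{\left(l{\left(-4,5 \right)} \right)}\right) = \left(1099 - 476\right) \left(\frac{1879}{1760} + \left(1 + 5 \left(-4\right)\right)\right) = 623 \left(\frac{1879}{1760} + \left(1 - 20\right)\right) = 623 \left(\frac{1879}{1760} - 19\right) = 623 \left(- \frac{31561}{1760}\right) = - \frac{19662503}{1760}$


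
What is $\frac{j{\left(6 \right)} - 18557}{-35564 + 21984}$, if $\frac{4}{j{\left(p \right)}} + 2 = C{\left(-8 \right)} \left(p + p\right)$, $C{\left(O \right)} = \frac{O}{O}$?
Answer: $\frac{92783}{67900} \approx 1.3665$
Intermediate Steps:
$C{\left(O \right)} = 1$
$j{\left(p \right)} = \frac{4}{-2 + 2 p}$ ($j{\left(p \right)} = \frac{4}{-2 + 1 \left(p + p\right)} = \frac{4}{-2 + 1 \cdot 2 p} = \frac{4}{-2 + 2 p}$)
$\frac{j{\left(6 \right)} - 18557}{-35564 + 21984} = \frac{\frac{2}{-1 + 6} - 18557}{-35564 + 21984} = \frac{\frac{2}{5} - 18557}{-13580} = \left(2 \cdot \frac{1}{5} - 18557\right) \left(- \frac{1}{13580}\right) = \left(\frac{2}{5} - 18557\right) \left(- \frac{1}{13580}\right) = \left(- \frac{92783}{5}\right) \left(- \frac{1}{13580}\right) = \frac{92783}{67900}$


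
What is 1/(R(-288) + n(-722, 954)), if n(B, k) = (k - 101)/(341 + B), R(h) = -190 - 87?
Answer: -381/106390 ≈ -0.0035812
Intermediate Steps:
R(h) = -277
n(B, k) = (-101 + k)/(341 + B)
1/(R(-288) + n(-722, 954)) = 1/(-277 + (-101 + 954)/(341 - 722)) = 1/(-277 + 853/(-381)) = 1/(-277 - 1/381*853) = 1/(-277 - 853/381) = 1/(-106390/381) = -381/106390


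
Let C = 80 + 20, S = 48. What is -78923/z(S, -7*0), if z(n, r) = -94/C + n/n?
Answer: -3946150/3 ≈ -1.3154e+6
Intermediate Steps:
C = 100
z(n, r) = 3/50 (z(n, r) = -94/100 + n/n = -94*1/100 + 1 = -47/50 + 1 = 3/50)
-78923/z(S, -7*0) = -78923/3/50 = -78923*50/3 = -3946150/3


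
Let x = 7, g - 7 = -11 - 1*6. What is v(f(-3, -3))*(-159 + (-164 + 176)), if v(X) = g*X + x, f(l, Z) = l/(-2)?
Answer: 1176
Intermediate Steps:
g = -10 (g = 7 + (-11 - 1*6) = 7 + (-11 - 6) = 7 - 17 = -10)
f(l, Z) = -l/2 (f(l, Z) = l*(-½) = -l/2)
v(X) = 7 - 10*X (v(X) = -10*X + 7 = 7 - 10*X)
v(f(-3, -3))*(-159 + (-164 + 176)) = (7 - (-5)*(-3))*(-159 + (-164 + 176)) = (7 - 10*3/2)*(-159 + 12) = (7 - 15)*(-147) = -8*(-147) = 1176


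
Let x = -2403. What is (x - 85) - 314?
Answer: -2802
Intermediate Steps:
(x - 85) - 314 = (-2403 - 85) - 314 = -2488 - 314 = -2802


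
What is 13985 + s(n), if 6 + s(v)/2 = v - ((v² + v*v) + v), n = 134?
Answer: -57851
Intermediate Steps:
s(v) = -12 - 4*v² (s(v) = -12 + 2*(v - ((v² + v*v) + v)) = -12 + 2*(v - ((v² + v²) + v)) = -12 + 2*(v - (2*v² + v)) = -12 + 2*(v - (v + 2*v²)) = -12 + 2*(v + (-v - 2*v²)) = -12 + 2*(-2*v²) = -12 - 4*v²)
13985 + s(n) = 13985 + (-12 - 4*134²) = 13985 + (-12 - 4*17956) = 13985 + (-12 - 71824) = 13985 - 71836 = -57851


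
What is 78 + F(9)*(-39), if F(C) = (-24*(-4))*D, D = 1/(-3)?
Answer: 1326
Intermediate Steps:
D = -⅓ ≈ -0.33333
F(C) = -32 (F(C) = -24*(-4)*(-⅓) = -4*(-24)*(-⅓) = 96*(-⅓) = -32)
78 + F(9)*(-39) = 78 - 32*(-39) = 78 + 1248 = 1326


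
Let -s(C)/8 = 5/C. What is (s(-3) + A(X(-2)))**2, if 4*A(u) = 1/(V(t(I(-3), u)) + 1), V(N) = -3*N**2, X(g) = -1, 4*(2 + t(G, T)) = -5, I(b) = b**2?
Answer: 385258384/2169729 ≈ 177.56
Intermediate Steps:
t(G, T) = -13/4 (t(G, T) = -2 + (1/4)*(-5) = -2 - 5/4 = -13/4)
s(C) = -40/C
A(u) = -4/491 (A(u) = 1/(4*(-3*(-13/4)**2 + 1)) = 1/(4*(-3*169/16 + 1)) = 1/(4*(-507/16 + 1)) = 1/(4*(-491/16)) = (1/4)*(-16/491) = -4/491)
(s(-3) + A(X(-2)))**2 = (-40/(-3) - 4/491)**2 = (-40*(-1/3) - 4/491)**2 = (40/3 - 4/491)**2 = (19628/1473)**2 = 385258384/2169729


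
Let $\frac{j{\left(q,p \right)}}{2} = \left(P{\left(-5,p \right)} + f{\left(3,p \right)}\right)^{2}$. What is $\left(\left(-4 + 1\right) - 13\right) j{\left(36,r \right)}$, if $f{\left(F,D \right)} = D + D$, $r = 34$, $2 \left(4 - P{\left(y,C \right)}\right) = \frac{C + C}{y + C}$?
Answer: $- \frac{135005312}{841} \approx -1.6053 \cdot 10^{5}$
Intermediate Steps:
$P{\left(y,C \right)} = 4 - \frac{C}{C + y}$ ($P{\left(y,C \right)} = 4 - \frac{\left(C + C\right) \frac{1}{y + C}}{2} = 4 - \frac{2 C \frac{1}{C + y}}{2} = 4 - \frac{C}{C + y}$)
$f{\left(F,D \right)} = 2 D$
$j{\left(q,p \right)} = 2 \left(2 p + \frac{-20 + 3 p}{-5 + p}\right)^{2}$ ($j{\left(q,p \right)} = 2 \left(\frac{3 p + 4 \left(-5\right)}{p - 5} + 2 p\right)^{2} = 2 \left(\frac{3 p - 20}{-5 + p} + 2 p\right)^{2} = 2 \left(\frac{-20 + 3 p}{-5 + p} + 2 p\right)^{2} = 2 \left(2 p + \frac{-20 + 3 p}{-5 + p}\right)^{2}$)
$\left(\left(-4 + 1\right) - 13\right) j{\left(36,r \right)} = \left(\left(-4 + 1\right) - 13\right) \frac{2 \left(-20 - 238 + 2 \cdot 34^{2}\right)^{2}}{\left(-5 + 34\right)^{2}} = \left(-3 - 13\right) \frac{2 \left(-20 - 238 + 2 \cdot 1156\right)^{2}}{841} = - 16 \cdot 2 \cdot \frac{1}{841} \left(-20 - 238 + 2312\right)^{2} = - 16 \cdot 2 \cdot \frac{1}{841} \cdot 2054^{2} = - 16 \cdot 2 \cdot \frac{1}{841} \cdot 4218916 = \left(-16\right) \frac{8437832}{841} = - \frac{135005312}{841}$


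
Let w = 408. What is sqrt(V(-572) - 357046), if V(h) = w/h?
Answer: 4*I*sqrt(456328015)/143 ≈ 597.53*I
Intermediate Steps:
V(h) = 408/h
sqrt(V(-572) - 357046) = sqrt(408/(-572) - 357046) = sqrt(408*(-1/572) - 357046) = sqrt(-102/143 - 357046) = sqrt(-51057680/143) = 4*I*sqrt(456328015)/143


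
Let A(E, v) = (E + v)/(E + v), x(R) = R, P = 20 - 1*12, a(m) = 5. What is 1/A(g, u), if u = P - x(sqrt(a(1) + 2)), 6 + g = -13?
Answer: 1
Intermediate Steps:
g = -19 (g = -6 - 13 = -19)
P = 8 (P = 20 - 12 = 8)
u = 8 - sqrt(7) (u = 8 - sqrt(5 + 2) = 8 - sqrt(7) ≈ 5.3542)
A(E, v) = 1
1/A(g, u) = 1/1 = 1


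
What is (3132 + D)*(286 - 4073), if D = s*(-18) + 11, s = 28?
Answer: -9993893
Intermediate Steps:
D = -493 (D = 28*(-18) + 11 = -504 + 11 = -493)
(3132 + D)*(286 - 4073) = (3132 - 493)*(286 - 4073) = 2639*(-3787) = -9993893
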